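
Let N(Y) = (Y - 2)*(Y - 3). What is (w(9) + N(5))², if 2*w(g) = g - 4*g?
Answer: 225/4 ≈ 56.250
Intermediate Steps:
w(g) = -3*g/2 (w(g) = (g - 4*g)/2 = (-3*g)/2 = -3*g/2)
N(Y) = (-3 + Y)*(-2 + Y) (N(Y) = (-2 + Y)*(-3 + Y) = (-3 + Y)*(-2 + Y))
(w(9) + N(5))² = (-3/2*9 + (6 + 5² - 5*5))² = (-27/2 + (6 + 25 - 25))² = (-27/2 + 6)² = (-15/2)² = 225/4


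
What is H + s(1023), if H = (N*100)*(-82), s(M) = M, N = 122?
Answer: -999377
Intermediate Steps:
H = -1000400 (H = (122*100)*(-82) = 12200*(-82) = -1000400)
H + s(1023) = -1000400 + 1023 = -999377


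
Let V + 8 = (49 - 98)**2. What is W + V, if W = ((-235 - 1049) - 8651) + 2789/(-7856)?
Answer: -59252741/7856 ≈ -7542.4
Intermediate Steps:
W = -78052149/7856 (W = (-1284 - 8651) + 2789*(-1/7856) = -9935 - 2789/7856 = -78052149/7856 ≈ -9935.4)
V = 2393 (V = -8 + (49 - 98)**2 = -8 + (-49)**2 = -8 + 2401 = 2393)
W + V = -78052149/7856 + 2393 = -59252741/7856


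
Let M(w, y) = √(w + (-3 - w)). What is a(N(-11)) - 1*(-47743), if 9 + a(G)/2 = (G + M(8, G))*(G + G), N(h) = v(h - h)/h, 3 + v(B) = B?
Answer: 5774761/121 + 12*I*√3/11 ≈ 47725.0 + 1.8895*I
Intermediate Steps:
v(B) = -3 + B
N(h) = -3/h (N(h) = (-3 + (h - h))/h = (-3 + 0)/h = -3/h)
M(w, y) = I*√3 (M(w, y) = √(-3) = I*√3)
a(G) = -18 + 4*G*(G + I*√3) (a(G) = -18 + 2*((G + I*√3)*(G + G)) = -18 + 2*((G + I*√3)*(2*G)) = -18 + 2*(2*G*(G + I*√3)) = -18 + 4*G*(G + I*√3))
a(N(-11)) - 1*(-47743) = (-18 + 4*(-3/(-11))² + 4*I*(-3/(-11))*√3) - 1*(-47743) = (-18 + 4*(-3*(-1/11))² + 4*I*(-3*(-1/11))*√3) + 47743 = (-18 + 4*(3/11)² + 4*I*(3/11)*√3) + 47743 = (-18 + 4*(9/121) + 12*I*√3/11) + 47743 = (-18 + 36/121 + 12*I*√3/11) + 47743 = (-2142/121 + 12*I*√3/11) + 47743 = 5774761/121 + 12*I*√3/11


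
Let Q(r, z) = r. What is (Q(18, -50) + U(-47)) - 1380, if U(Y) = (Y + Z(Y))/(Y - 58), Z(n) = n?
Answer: -142916/105 ≈ -1361.1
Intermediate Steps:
U(Y) = 2*Y/(-58 + Y) (U(Y) = (Y + Y)/(Y - 58) = (2*Y)/(-58 + Y) = 2*Y/(-58 + Y))
(Q(18, -50) + U(-47)) - 1380 = (18 + 2*(-47)/(-58 - 47)) - 1380 = (18 + 2*(-47)/(-105)) - 1380 = (18 + 2*(-47)*(-1/105)) - 1380 = (18 + 94/105) - 1380 = 1984/105 - 1380 = -142916/105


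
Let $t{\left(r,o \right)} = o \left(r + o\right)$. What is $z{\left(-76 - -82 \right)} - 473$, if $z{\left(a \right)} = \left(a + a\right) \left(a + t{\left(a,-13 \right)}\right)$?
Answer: $691$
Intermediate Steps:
$t{\left(r,o \right)} = o \left(o + r\right)$
$z{\left(a \right)} = 2 a \left(169 - 12 a\right)$ ($z{\left(a \right)} = \left(a + a\right) \left(a - 13 \left(-13 + a\right)\right) = 2 a \left(a - \left(-169 + 13 a\right)\right) = 2 a \left(169 - 12 a\right)$)
$z{\left(-76 - -82 \right)} - 473 = 2 \left(-76 - -82\right) \left(169 - 12 \left(-76 - -82\right)\right) - 473 = 2 \left(-76 + 82\right) \left(169 - 12 \left(-76 + 82\right)\right) - 473 = 2 \cdot 6 \left(169 - 72\right) - 473 = 2 \cdot 6 \cdot 97 - 473 = 1164 - 473 = 691$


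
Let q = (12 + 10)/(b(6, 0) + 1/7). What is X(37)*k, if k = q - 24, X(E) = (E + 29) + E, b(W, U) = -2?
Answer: -47998/13 ≈ -3692.2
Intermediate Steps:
q = -154/13 (q = (12 + 10)/(-2 + 1/7) = 22/(-2 + 1/7) = 22/(-13/7) = 22*(-7/13) = -154/13 ≈ -11.846)
X(E) = 29 + 2*E (X(E) = (29 + E) + E = 29 + 2*E)
k = -466/13 (k = -154/13 - 24 = -466/13 ≈ -35.846)
X(37)*k = (29 + 2*37)*(-466/13) = (29 + 74)*(-466/13) = 103*(-466/13) = -47998/13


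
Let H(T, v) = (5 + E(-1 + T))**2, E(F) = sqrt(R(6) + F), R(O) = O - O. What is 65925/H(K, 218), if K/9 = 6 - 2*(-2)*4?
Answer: 65925/(5 + sqrt(197))**2 ≈ 181.93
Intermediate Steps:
R(O) = 0
K = 198 (K = 9*(6 - 2*(-2)*4) = 9*(6 + 4*4) = 9*(6 + 16) = 9*22 = 198)
E(F) = sqrt(F) (E(F) = sqrt(0 + F) = sqrt(F))
H(T, v) = (5 + sqrt(-1 + T))**2
65925/H(K, 218) = 65925/((5 + sqrt(-1 + 198))**2) = 65925/((5 + sqrt(197))**2) = 65925/(5 + sqrt(197))**2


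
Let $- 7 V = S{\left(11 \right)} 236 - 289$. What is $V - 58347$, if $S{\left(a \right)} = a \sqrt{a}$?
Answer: $- \frac{408140}{7} - \frac{2596 \sqrt{11}}{7} \approx -59536.0$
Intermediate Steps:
$S{\left(a \right)} = a^{\frac{3}{2}}$
$V = \frac{289}{7} - \frac{2596 \sqrt{11}}{7}$ ($V = - \frac{11^{\frac{3}{2}} \cdot 236 - 289}{7} = - \frac{11 \sqrt{11} \cdot 236 - 289}{7} = - \frac{2596 \sqrt{11} - 289}{7} = - \frac{-289 + 2596 \sqrt{11}}{7} = \frac{289}{7} - \frac{2596 \sqrt{11}}{7} \approx -1188.7$)
$V - 58347 = \left(\frac{289}{7} - \frac{2596 \sqrt{11}}{7}\right) - 58347 = - \frac{408140}{7} - \frac{2596 \sqrt{11}}{7}$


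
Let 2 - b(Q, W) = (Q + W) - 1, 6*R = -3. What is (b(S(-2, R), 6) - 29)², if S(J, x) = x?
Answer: 3969/4 ≈ 992.25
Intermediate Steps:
R = -½ (R = (⅙)*(-3) = -½ ≈ -0.50000)
b(Q, W) = 3 - Q - W (b(Q, W) = 2 - ((Q + W) - 1) = 2 - (-1 + Q + W) = 2 + (1 - Q - W) = 3 - Q - W)
(b(S(-2, R), 6) - 29)² = ((3 - 1*(-½) - 1*6) - 29)² = ((3 + ½ - 6) - 29)² = (-5/2 - 29)² = (-63/2)² = 3969/4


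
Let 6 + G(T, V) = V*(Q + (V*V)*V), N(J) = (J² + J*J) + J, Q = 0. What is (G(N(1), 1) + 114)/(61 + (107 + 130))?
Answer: 109/298 ≈ 0.36577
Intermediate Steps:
N(J) = J + 2*J² (N(J) = (J² + J²) + J = 2*J² + J = J + 2*J²)
G(T, V) = -6 + V⁴ (G(T, V) = -6 + V*(0 + (V*V)*V) = -6 + V*(0 + V²*V) = -6 + V*(0 + V³) = -6 + V*V³ = -6 + V⁴)
(G(N(1), 1) + 114)/(61 + (107 + 130)) = ((-6 + 1⁴) + 114)/(61 + (107 + 130)) = ((-6 + 1) + 114)/(61 + 237) = (-5 + 114)/298 = 109*(1/298) = 109/298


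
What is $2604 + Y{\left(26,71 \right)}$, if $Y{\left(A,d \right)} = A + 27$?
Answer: $2657$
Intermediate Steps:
$Y{\left(A,d \right)} = 27 + A$
$2604 + Y{\left(26,71 \right)} = 2604 + \left(27 + 26\right) = 2604 + 53 = 2657$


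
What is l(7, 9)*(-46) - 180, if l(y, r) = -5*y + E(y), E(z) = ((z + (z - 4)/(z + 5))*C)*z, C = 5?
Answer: -20485/2 ≈ -10243.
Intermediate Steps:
E(z) = z*(5*z + 5*(-4 + z)/(5 + z)) (E(z) = ((z + (z - 4)/(z + 5))*5)*z = ((z + (-4 + z)/(5 + z))*5)*z = (5*z + 5*(-4 + z)/(5 + z))*z = z*(5*z + 5*(-4 + z)/(5 + z)))
l(y, r) = -5*y + 5*y*(-4 + y² + 6*y)/(5 + y)
l(7, 9)*(-46) - 180 = (5*7*(-9 + 7² + 5*7)/(5 + 7))*(-46) - 180 = (5*7*(-9 + 49 + 35)/12)*(-46) - 180 = (5*7*(1/12)*75)*(-46) - 180 = (875/4)*(-46) - 180 = -20125/2 - 180 = -20485/2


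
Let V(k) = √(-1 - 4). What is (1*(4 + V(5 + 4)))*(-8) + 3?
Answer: -29 - 8*I*√5 ≈ -29.0 - 17.889*I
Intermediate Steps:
V(k) = I*√5 (V(k) = √(-5) = I*√5)
(1*(4 + V(5 + 4)))*(-8) + 3 = (1*(4 + I*√5))*(-8) + 3 = (4 + I*√5)*(-8) + 3 = (-32 - 8*I*√5) + 3 = -29 - 8*I*√5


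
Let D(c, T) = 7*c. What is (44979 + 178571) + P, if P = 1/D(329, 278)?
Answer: 514835651/2303 ≈ 2.2355e+5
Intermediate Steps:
P = 1/2303 (P = 1/(7*329) = 1/2303 ≈ 0.00043422)
(44979 + 178571) + P = (44979 + 178571) + 1/2303 = 223550 + 1/2303 = 514835651/2303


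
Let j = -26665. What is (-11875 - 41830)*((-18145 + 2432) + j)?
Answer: 2275910490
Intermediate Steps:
(-11875 - 41830)*((-18145 + 2432) + j) = (-11875 - 41830)*((-18145 + 2432) - 26665) = -53705*(-15713 - 26665) = -53705*(-42378) = 2275910490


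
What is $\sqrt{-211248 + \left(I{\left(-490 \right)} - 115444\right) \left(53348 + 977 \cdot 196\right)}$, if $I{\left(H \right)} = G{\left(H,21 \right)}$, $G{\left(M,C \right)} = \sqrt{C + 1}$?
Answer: $2 \sqrt{-7066380052 + 61210 \sqrt{22}} \approx 1.6812 \cdot 10^{5} i$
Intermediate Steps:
$G{\left(M,C \right)} = \sqrt{1 + C}$
$I{\left(H \right)} = \sqrt{22}$ ($I{\left(H \right)} = \sqrt{1 + 21} = \sqrt{22}$)
$\sqrt{-211248 + \left(I{\left(-490 \right)} - 115444\right) \left(53348 + 977 \cdot 196\right)} = \sqrt{-211248 + \left(\sqrt{22} - 115444\right) \left(53348 + 977 \cdot 196\right)} = \sqrt{-211248 + \left(-115444 + \sqrt{22}\right) \left(53348 + 191492\right)} = \sqrt{-211248 + \left(-115444 + \sqrt{22}\right) 244840} = \sqrt{-211248 - \left(28265308960 - 244840 \sqrt{22}\right)} = \sqrt{-28265520208 + 244840 \sqrt{22}}$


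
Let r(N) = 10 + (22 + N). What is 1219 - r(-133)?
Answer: 1320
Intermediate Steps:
r(N) = 32 + N
1219 - r(-133) = 1219 - (32 - 133) = 1219 - 1*(-101) = 1219 + 101 = 1320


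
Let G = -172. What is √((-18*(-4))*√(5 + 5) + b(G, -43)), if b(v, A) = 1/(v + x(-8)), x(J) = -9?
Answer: √(-181 + 2358792*√10)/181 ≈ 15.089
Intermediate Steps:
b(v, A) = 1/(-9 + v) (b(v, A) = 1/(v - 9) = 1/(-9 + v))
√((-18*(-4))*√(5 + 5) + b(G, -43)) = √((-18*(-4))*√(5 + 5) + 1/(-9 - 172)) = √(72*√10 + 1/(-181)) = √(72*√10 - 1/181) = √(-1/181 + 72*√10)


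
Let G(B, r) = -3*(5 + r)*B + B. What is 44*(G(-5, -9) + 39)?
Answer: -1144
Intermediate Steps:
G(B, r) = B - 3*B*(5 + r) (G(B, r) = -3*B*(5 + r) + B = B - 3*B*(5 + r))
44*(G(-5, -9) + 39) = 44*(-1*(-5)*(14 + 3*(-9)) + 39) = 44*(-1*(-5)*(14 - 27) + 39) = 44*(-1*(-5)*(-13) + 39) = 44*(-65 + 39) = 44*(-26) = -1144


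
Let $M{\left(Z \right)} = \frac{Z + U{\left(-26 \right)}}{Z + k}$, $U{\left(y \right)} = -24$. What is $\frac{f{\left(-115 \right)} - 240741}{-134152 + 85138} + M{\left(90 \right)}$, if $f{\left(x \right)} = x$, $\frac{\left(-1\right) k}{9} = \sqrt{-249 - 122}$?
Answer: $\frac{2786608}{549657} + \frac{22 i \sqrt{371}}{1413} \approx 5.0697 + 0.29989 i$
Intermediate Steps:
$k = - 9 i \sqrt{371}$ ($k = - 9 \sqrt{-249 - 122} = - 9 \sqrt{-371} = - 9 i \sqrt{371} \approx - 173.35 i$)
$M{\left(Z \right)} = \frac{-24 + Z}{Z - 9 i \sqrt{371}}$ ($M{\left(Z \right)} = \frac{Z - 24}{Z - 9 i \sqrt{371}} = \frac{-24 + Z}{Z - 9 i \sqrt{371}}$)
$\frac{f{\left(-115 \right)} - 240741}{-134152 + 85138} + M{\left(90 \right)} = \frac{-115 - 240741}{-134152 + 85138} + \frac{-24 + 90}{90 - 9 i \sqrt{371}} = - \frac{240856}{-49014} + \frac{1}{90 - 9 i \sqrt{371}} \cdot 66 = \left(-240856\right) \left(- \frac{1}{49014}\right) + \frac{66}{90 - 9 i \sqrt{371}} = \frac{17204}{3501} + \frac{66}{90 - 9 i \sqrt{371}}$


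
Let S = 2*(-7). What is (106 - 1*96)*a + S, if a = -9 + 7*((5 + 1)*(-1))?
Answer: -524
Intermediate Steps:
a = -51 (a = -9 + 7*(6*(-1)) = -9 + 7*(-6) = -9 - 42 = -51)
S = -14
(106 - 1*96)*a + S = (106 - 1*96)*(-51) - 14 = (106 - 96)*(-51) - 14 = 10*(-51) - 14 = -510 - 14 = -524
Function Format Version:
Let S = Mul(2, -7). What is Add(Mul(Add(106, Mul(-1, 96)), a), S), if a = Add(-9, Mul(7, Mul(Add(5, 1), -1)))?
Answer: -524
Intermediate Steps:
a = -51 (a = Add(-9, Mul(7, Mul(6, -1))) = Add(-9, Mul(7, -6)) = Add(-9, -42) = -51)
S = -14
Add(Mul(Add(106, Mul(-1, 96)), a), S) = Add(Mul(Add(106, Mul(-1, 96)), -51), -14) = Add(Mul(Add(106, -96), -51), -14) = Add(Mul(10, -51), -14) = Add(-510, -14) = -524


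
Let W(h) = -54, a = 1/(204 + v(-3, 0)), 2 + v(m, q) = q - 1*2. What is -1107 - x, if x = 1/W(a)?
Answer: -59777/54 ≈ -1107.0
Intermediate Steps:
v(m, q) = -4 + q (v(m, q) = -2 + (q - 1*2) = -2 + (q - 2) = -2 + (-2 + q) = -4 + q)
a = 1/200 (a = 1/(204 + (-4 + 0)) = 1/(204 - 4) = 1/200 ≈ 0.0050000)
x = -1/54 (x = 1/(-54) = -1/54 ≈ -0.018519)
-1107 - x = -1107 - 1*(-1/54) = -1107 + 1/54 = -59777/54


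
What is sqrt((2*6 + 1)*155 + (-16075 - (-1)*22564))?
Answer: 2*sqrt(2126) ≈ 92.217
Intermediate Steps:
sqrt((2*6 + 1)*155 + (-16075 - (-1)*22564)) = sqrt((12 + 1)*155 + (-16075 - 1*(-22564))) = sqrt(13*155 + (-16075 + 22564)) = sqrt(2015 + 6489) = sqrt(8504) = 2*sqrt(2126)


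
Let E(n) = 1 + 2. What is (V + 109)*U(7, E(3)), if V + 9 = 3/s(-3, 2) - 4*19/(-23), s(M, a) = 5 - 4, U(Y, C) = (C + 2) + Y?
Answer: 29340/23 ≈ 1275.7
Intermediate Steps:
E(n) = 3
U(Y, C) = 2 + C + Y (U(Y, C) = (2 + C) + Y = 2 + C + Y)
s(M, a) = 1
V = -62/23 (V = -9 + (3/1 - 4*19/(-23)) = -9 + (3*1 - 76*(-1/23)) = -9 + (3 + 76/23) = -9 + 145/23 = -62/23 ≈ -2.6957)
(V + 109)*U(7, E(3)) = (-62/23 + 109)*(2 + 3 + 7) = (2445/23)*12 = 29340/23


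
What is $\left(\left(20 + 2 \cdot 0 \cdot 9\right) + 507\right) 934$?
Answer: $492218$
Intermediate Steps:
$\left(\left(20 + 2 \cdot 0 \cdot 9\right) + 507\right) 934 = \left(\left(20 + 0 \cdot 9\right) + 507\right) 934 = \left(\left(20 + 0\right) + 507\right) 934 = \left(20 + 507\right) 934 = 527 \cdot 934 = 492218$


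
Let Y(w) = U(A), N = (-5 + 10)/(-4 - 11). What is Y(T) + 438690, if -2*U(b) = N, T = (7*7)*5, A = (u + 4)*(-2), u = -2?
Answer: 2632141/6 ≈ 4.3869e+5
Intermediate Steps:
N = -1/3 (N = 5/(-15) = 5*(-1/15) = -1/3 ≈ -0.33333)
A = -4 (A = (-2 + 4)*(-2) = 2*(-2) = -4)
T = 245 (T = 49*5 = 245)
U(b) = 1/6 (U(b) = -1/2*(-1/3) = 1/6)
Y(w) = 1/6
Y(T) + 438690 = 1/6 + 438690 = 2632141/6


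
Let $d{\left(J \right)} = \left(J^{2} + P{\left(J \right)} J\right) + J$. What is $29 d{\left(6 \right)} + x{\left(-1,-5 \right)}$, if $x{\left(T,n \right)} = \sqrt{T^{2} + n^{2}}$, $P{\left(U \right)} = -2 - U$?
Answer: $-174 + \sqrt{26} \approx -168.9$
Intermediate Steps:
$d{\left(J \right)} = J + J^{2} + J \left(-2 - J\right)$ ($d{\left(J \right)} = \left(J^{2} + \left(-2 - J\right) J\right) + J = \left(J^{2} + J \left(-2 - J\right)\right) + J = J + J^{2} + J \left(-2 - J\right)$)
$29 d{\left(6 \right)} + x{\left(-1,-5 \right)} = 29 \left(\left(-1\right) 6\right) + \sqrt{\left(-1\right)^{2} + \left(-5\right)^{2}} = 29 \left(-6\right) + \sqrt{1 + 25} = -174 + \sqrt{26}$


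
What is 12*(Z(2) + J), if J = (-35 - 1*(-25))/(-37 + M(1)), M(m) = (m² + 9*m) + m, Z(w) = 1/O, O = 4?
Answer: 99/13 ≈ 7.6154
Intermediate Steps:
Z(w) = ¼ (Z(w) = 1/4 = ¼)
M(m) = m² + 10*m
J = 5/13 (J = (-35 - 1*(-25))/(-37 + 1*(10 + 1)) = (-35 + 25)/(-37 + 1*11) = -10/(-37 + 11) = -10/(-26) = -10*(-1/26) = 5/13 ≈ 0.38462)
12*(Z(2) + J) = 12*(¼ + 5/13) = 12*(33/52) = 99/13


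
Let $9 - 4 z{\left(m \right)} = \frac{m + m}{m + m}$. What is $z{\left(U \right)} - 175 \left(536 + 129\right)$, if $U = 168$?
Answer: $-116373$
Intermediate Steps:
$z{\left(m \right)} = 2$ ($z{\left(m \right)} = \frac{9}{4} - \frac{\left(m + m\right) \frac{1}{m + m}}{4} = \frac{9}{4} - \frac{2 m \frac{1}{2 m}}{4} = \frac{9}{4} - \frac{1}{4} = 2$)
$z{\left(U \right)} - 175 \left(536 + 129\right) = 2 - 175 \left(536 + 129\right) = 2 - 175 \cdot 665 = 2 - 116375 = -116373$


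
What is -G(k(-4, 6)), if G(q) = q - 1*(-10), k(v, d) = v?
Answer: -6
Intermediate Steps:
G(q) = 10 + q (G(q) = q + 10 = 10 + q)
-G(k(-4, 6)) = -(10 - 4) = -1*6 = -6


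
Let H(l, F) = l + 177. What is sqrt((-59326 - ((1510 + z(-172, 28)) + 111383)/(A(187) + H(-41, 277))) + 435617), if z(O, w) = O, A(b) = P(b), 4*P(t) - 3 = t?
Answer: sqrt(50599521285)/367 ≈ 612.92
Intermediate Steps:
P(t) = 3/4 + t/4
A(b) = 3/4 + b/4
H(l, F) = 177 + l
sqrt((-59326 - ((1510 + z(-172, 28)) + 111383)/(A(187) + H(-41, 277))) + 435617) = sqrt((-59326 - ((1510 - 172) + 111383)/((3/4 + (1/4)*187) + (177 - 41))) + 435617) = sqrt((-59326 - (1338 + 111383)/((3/4 + 187/4) + 136)) + 435617) = sqrt((-59326 - 112721/(95/2 + 136)) + 435617) = sqrt((-59326 - 112721/367/2) + 435617) = sqrt((-59326 - 112721*2/367) + 435617) = sqrt((-59326 - 1*225442/367) + 435617) = sqrt((-59326 - 225442/367) + 435617) = sqrt(-21998084/367 + 435617) = sqrt(137873355/367) = sqrt(50599521285)/367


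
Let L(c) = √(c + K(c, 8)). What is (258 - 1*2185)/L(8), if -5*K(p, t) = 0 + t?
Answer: -1927*√10/8 ≈ -761.71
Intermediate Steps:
K(p, t) = -t/5 (K(p, t) = -(0 + t)/5 = -t/5)
L(c) = √(-8/5 + c) (L(c) = √(c - ⅕*8) = √(c - 8/5) = √(-8/5 + c))
(258 - 1*2185)/L(8) = (258 - 1*2185)/((√(-40 + 25*8)/5)) = (258 - 2185)/((√(-40 + 200)/5)) = -1927*√10/8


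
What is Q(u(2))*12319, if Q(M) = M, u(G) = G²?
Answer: 49276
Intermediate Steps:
Q(u(2))*12319 = 2²*12319 = 4*12319 = 49276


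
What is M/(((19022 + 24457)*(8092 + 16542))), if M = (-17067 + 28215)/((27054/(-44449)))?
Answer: -41293121/2414708571087 ≈ -1.7101e-5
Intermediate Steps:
M = -82586242/4509 (M = 11148/((27054*(-1/44449))) = 11148/(-27054/44449) = 11148*(-44449/27054) = -82586242/4509 ≈ -18316.)
M/(((19022 + 24457)*(8092 + 16542))) = -82586242*1/((8092 + 16542)*(19022 + 24457))/4509 = -82586242/(4509*(43479*24634)) = -82586242/4509/1071061686 = -82586242/4509*1/1071061686 = -41293121/2414708571087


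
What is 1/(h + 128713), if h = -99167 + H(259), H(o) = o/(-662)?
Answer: 662/19559193 ≈ 3.3846e-5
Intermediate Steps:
H(o) = -o/662 (H(o) = o*(-1/662) = -o/662)
h = -65648813/662 (h = -99167 - 1/662*259 = -99167 - 259/662 = -65648813/662 ≈ -99167.)
1/(h + 128713) = 1/(-65648813/662 + 128713) = 1/(19559193/662) = 662/19559193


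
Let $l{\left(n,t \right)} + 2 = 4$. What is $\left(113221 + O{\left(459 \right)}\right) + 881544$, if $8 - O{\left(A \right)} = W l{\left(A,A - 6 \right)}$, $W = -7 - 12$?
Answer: $994811$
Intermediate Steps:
$l{\left(n,t \right)} = 2$ ($l{\left(n,t \right)} = -2 + 4 = 2$)
$W = -19$ ($W = -7 - 12 = -19$)
$O{\left(A \right)} = 46$ ($O{\left(A \right)} = 8 - \left(-19\right) 2 = 8 - -38 = 8 + 38 = 46$)
$\left(113221 + O{\left(459 \right)}\right) + 881544 = \left(113221 + 46\right) + 881544 = 113267 + 881544 = 994811$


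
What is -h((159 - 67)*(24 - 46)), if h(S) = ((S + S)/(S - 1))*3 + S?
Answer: 1362152/675 ≈ 2018.0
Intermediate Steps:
h(S) = S + 6*S/(-1 + S) (h(S) = ((2*S)/(-1 + S))*3 + S = (2*S/(-1 + S))*3 + S = 6*S/(-1 + S) + S = S + 6*S/(-1 + S))
-h((159 - 67)*(24 - 46)) = -(159 - 67)*(24 - 46)*(5 + (159 - 67)*(24 - 46))/(-1 + (159 - 67)*(24 - 46)) = -92*(-22)*(5 + 92*(-22))/(-1 + 92*(-22)) = -(-2024)*(5 - 2024)/(-1 - 2024) = -(-2024)*(-2019)/(-2025) = -(-2024)*(-1)*(-2019)/2025 = -1*(-1362152/675) = 1362152/675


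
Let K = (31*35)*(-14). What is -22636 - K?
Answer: -7446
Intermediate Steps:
K = -15190 (K = 1085*(-14) = -15190)
-22636 - K = -22636 - 1*(-15190) = -22636 + 15190 = -7446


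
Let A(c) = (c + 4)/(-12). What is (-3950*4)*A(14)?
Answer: 23700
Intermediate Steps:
A(c) = -⅓ - c/12 (A(c) = (4 + c)*(-1/12) = -⅓ - c/12)
(-3950*4)*A(14) = (-3950*4)*(-⅓ - 1/12*14) = -15800*(-⅓ - 7/6) = -15800*(-3/2) = 23700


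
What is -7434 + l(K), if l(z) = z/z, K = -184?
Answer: -7433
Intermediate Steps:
l(z) = 1
-7434 + l(K) = -7434 + 1 = -7433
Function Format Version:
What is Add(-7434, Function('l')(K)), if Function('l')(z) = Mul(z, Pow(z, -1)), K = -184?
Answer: -7433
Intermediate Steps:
Function('l')(z) = 1
Add(-7434, Function('l')(K)) = Add(-7434, 1) = -7433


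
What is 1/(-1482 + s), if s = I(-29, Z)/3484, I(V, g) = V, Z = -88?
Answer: -3484/5163317 ≈ -0.00067476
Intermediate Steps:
s = -29/3484 ≈ -0.0083238
1/(-1482 + s) = 1/(-1482 - 29/3484) = 1/(-5163317/3484) = -3484/5163317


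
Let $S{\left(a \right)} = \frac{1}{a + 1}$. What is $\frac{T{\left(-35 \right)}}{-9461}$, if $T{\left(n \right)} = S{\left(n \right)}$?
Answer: $\frac{1}{321674} \approx 3.1087 \cdot 10^{-6}$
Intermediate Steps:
$S{\left(a \right)} = \frac{1}{1 + a}$
$T{\left(n \right)} = \frac{1}{1 + n}$
$\frac{T{\left(-35 \right)}}{-9461} = \frac{1}{\left(1 - 35\right) \left(-9461\right)} = \frac{1}{-34} \left(- \frac{1}{9461}\right) = \left(- \frac{1}{34}\right) \left(- \frac{1}{9461}\right) = \frac{1}{321674}$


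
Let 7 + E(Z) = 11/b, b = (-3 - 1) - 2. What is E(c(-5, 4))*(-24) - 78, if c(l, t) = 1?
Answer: 134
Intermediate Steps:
b = -6 (b = -4 - 2 = -6)
E(Z) = -53/6 (E(Z) = -7 + 11/(-6) = -7 + 11*(-⅙) = -7 - 11/6 = -53/6)
E(c(-5, 4))*(-24) - 78 = -53/6*(-24) - 78 = 212 - 78 = 134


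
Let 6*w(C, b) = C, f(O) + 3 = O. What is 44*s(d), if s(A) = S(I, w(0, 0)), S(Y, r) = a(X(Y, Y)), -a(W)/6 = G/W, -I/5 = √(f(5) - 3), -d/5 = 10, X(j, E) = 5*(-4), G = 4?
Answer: 264/5 ≈ 52.800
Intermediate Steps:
f(O) = -3 + O
X(j, E) = -20
w(C, b) = C/6
d = -50 (d = -5*10 = -50)
I = -5*I (I = -5*√((-3 + 5) - 3) = -5*√(2 - 3) = -5*I ≈ -5.0*I)
a(W) = -24/W
S(Y, r) = 6/5 (S(Y, r) = -24/(-20) = -24*(-1/20) = 6/5)
s(A) = 6/5
44*s(d) = 44*(6/5) = 264/5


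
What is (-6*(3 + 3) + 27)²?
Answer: 81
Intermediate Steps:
(-6*(3 + 3) + 27)² = (-6*6 + 27)² = (-36 + 27)² = (-9)² = 81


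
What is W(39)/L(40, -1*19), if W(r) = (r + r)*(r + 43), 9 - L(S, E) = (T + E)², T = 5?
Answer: -6396/187 ≈ -34.203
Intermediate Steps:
L(S, E) = 9 - (5 + E)²
W(r) = 2*r*(43 + r) (W(r) = (2*r)*(43 + r) = 2*r*(43 + r))
W(39)/L(40, -1*19) = (2*39*(43 + 39))/(9 - (5 - 1*19)²) = (2*39*82)/(9 - (5 - 19)²) = 6396/(9 - 1*(-14)²) = 6396/(9 - 1*196) = 6396/(9 - 196) = 6396/(-187) = 6396*(-1/187) = -6396/187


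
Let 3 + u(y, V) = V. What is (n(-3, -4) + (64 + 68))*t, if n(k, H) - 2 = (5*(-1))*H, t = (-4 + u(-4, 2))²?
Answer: 3850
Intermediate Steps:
u(y, V) = -3 + V
t = 25 (t = (-4 + (-3 + 2))² = (-4 - 1)² = (-5)² = 25)
n(k, H) = 2 - 5*H (n(k, H) = 2 + (5*(-1))*H = 2 - 5*H)
(n(-3, -4) + (64 + 68))*t = ((2 - 5*(-4)) + (64 + 68))*25 = ((2 + 20) + 132)*25 = (22 + 132)*25 = 154*25 = 3850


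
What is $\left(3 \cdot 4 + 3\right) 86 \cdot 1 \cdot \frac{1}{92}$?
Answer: $\frac{645}{46} \approx 14.022$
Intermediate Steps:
$\left(3 \cdot 4 + 3\right) 86 \cdot 1 \cdot \frac{1}{92} = \left(12 + 3\right) 86 \cdot 1 \cdot \frac{1}{92} = 15 \cdot 86 \cdot \frac{1}{92} = 1290 \cdot \frac{1}{92} = \frac{645}{46}$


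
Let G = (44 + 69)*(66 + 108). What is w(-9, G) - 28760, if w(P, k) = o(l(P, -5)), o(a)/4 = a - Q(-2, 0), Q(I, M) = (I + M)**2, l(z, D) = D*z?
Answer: -28596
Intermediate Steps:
o(a) = -16 + 4*a (o(a) = 4*(a - (-2 + 0)**2) = 4*(a - 1*(-2)**2) = 4*(a - 1*4) = 4*(a - 4) = 4*(-4 + a) = -16 + 4*a)
G = 19662 (G = 113*174 = 19662)
w(P, k) = -16 - 20*P (w(P, k) = -16 + 4*(-5*P) = -16 - 20*P)
w(-9, G) - 28760 = (-16 - 20*(-9)) - 28760 = (-16 + 180) - 28760 = 164 - 28760 = -28596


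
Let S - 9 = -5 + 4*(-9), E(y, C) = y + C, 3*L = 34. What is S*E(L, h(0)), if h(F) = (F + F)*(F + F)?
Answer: -1088/3 ≈ -362.67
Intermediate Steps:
L = 34/3 (L = (1/3)*34 = 34/3 ≈ 11.333)
h(F) = 4*F**2 (h(F) = (2*F)*(2*F) = 4*F**2)
E(y, C) = C + y
S = -32 (S = 9 + (-5 + 4*(-9)) = 9 + (-5 - 36) = 9 - 41 = -32)
S*E(L, h(0)) = -32*(4*0**2 + 34/3) = -32*(4*0 + 34/3) = -32*(0 + 34/3) = -32*34/3 = -1088/3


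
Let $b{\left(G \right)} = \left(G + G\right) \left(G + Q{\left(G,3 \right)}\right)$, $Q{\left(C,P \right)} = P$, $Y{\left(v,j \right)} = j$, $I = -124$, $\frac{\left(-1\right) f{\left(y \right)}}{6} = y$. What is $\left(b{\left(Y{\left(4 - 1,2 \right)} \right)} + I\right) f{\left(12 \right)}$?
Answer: $7488$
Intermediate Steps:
$f{\left(y \right)} = - 6 y$
$b{\left(G \right)} = 2 G \left(3 + G\right)$ ($b{\left(G \right)} = \left(G + G\right) \left(G + 3\right) = 2 G \left(3 + G\right)$)
$\left(b{\left(Y{\left(4 - 1,2 \right)} \right)} + I\right) f{\left(12 \right)} = \left(2 \cdot 2 \left(3 + 2\right) - 124\right) \left(\left(-6\right) 12\right) = \left(2 \cdot 2 \cdot 5 - 124\right) \left(-72\right) = \left(20 - 124\right) \left(-72\right) = \left(-104\right) \left(-72\right) = 7488$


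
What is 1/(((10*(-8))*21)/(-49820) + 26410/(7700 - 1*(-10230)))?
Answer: 4466363/6729343 ≈ 0.66371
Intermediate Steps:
1/(((10*(-8))*21)/(-49820) + 26410/(7700 - 1*(-10230))) = 1/(-80*21*(-1/49820) + 26410/(7700 + 10230)) = 1/(-1680*(-1/49820) + 26410/17930) = 1/(84/2491 + 26410*(1/17930)) = 1/(84/2491 + 2641/1793) = 1/(6729343/4466363) = 4466363/6729343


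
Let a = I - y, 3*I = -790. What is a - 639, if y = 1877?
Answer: -8338/3 ≈ -2779.3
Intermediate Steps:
I = -790/3 (I = (⅓)*(-790) = -790/3 ≈ -263.33)
a = -6421/3 (a = -790/3 - 1*1877 = -790/3 - 1877 = -6421/3 ≈ -2140.3)
a - 639 = -6421/3 - 639 = -8338/3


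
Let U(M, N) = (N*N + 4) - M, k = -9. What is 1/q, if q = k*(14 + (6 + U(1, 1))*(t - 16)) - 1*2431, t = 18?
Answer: -1/2737 ≈ -0.00036536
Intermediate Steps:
U(M, N) = 4 + N**2 - M (U(M, N) = (N**2 + 4) - M = (4 + N**2) - M = 4 + N**2 - M)
q = -2737 (q = -9*(14 + (6 + (4 + 1**2 - 1*1))*(18 - 16)) - 1*2431 = -9*(14 + (6 + (4 + 1 - 1))*2) - 2431 = -9*(14 + (6 + 4)*2) - 2431 = -9*(14 + 10*2) - 2431 = -9*(14 + 20) - 2431 = -9*34 - 2431 = -306 - 2431 = -2737)
1/q = 1/(-2737) = -1/2737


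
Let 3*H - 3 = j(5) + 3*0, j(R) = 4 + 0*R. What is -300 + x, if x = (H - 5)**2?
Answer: -2636/9 ≈ -292.89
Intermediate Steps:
j(R) = 4 (j(R) = 4 + 0 = 4)
H = 7/3 (H = 1 + (4 + 3*0)/3 = 1 + (4 + 0)/3 = 1 + (1/3)*4 = 1 + 4/3 = 7/3 ≈ 2.3333)
x = 64/9 (x = (7/3 - 5)**2 = (-8/3)**2 = 64/9 ≈ 7.1111)
-300 + x = -300 + 64/9 = -2636/9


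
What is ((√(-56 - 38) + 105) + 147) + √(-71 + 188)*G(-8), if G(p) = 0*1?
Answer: 252 + I*√94 ≈ 252.0 + 9.6954*I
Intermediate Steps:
G(p) = 0
((√(-56 - 38) + 105) + 147) + √(-71 + 188)*G(-8) = ((√(-56 - 38) + 105) + 147) + √(-71 + 188)*0 = ((√(-94) + 105) + 147) + √117*0 = ((I*√94 + 105) + 147) + (3*√13)*0 = ((105 + I*√94) + 147) + 0 = (252 + I*√94) + 0 = 252 + I*√94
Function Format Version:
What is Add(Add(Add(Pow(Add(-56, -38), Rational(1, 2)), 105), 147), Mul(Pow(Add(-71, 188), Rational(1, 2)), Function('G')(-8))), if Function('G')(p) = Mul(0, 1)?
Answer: Add(252, Mul(I, Pow(94, Rational(1, 2)))) ≈ Add(252.00, Mul(9.6954, I))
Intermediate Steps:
Function('G')(p) = 0
Add(Add(Add(Pow(Add(-56, -38), Rational(1, 2)), 105), 147), Mul(Pow(Add(-71, 188), Rational(1, 2)), Function('G')(-8))) = Add(Add(Add(Pow(Add(-56, -38), Rational(1, 2)), 105), 147), Mul(Pow(Add(-71, 188), Rational(1, 2)), 0)) = Add(Add(Add(Pow(-94, Rational(1, 2)), 105), 147), Mul(Pow(117, Rational(1, 2)), 0)) = Add(Add(Add(Mul(I, Pow(94, Rational(1, 2))), 105), 147), Mul(Mul(3, Pow(13, Rational(1, 2))), 0)) = Add(Add(Add(105, Mul(I, Pow(94, Rational(1, 2)))), 147), 0) = Add(Add(252, Mul(I, Pow(94, Rational(1, 2)))), 0) = Add(252, Mul(I, Pow(94, Rational(1, 2))))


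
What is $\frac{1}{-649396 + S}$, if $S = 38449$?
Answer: $- \frac{1}{610947} \approx -1.6368 \cdot 10^{-6}$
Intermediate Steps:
$\frac{1}{-649396 + S} = \frac{1}{-649396 + 38449} = \frac{1}{-610947} = - \frac{1}{610947}$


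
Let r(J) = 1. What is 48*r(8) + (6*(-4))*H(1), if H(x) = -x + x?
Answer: 48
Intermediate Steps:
H(x) = 0
48*r(8) + (6*(-4))*H(1) = 48*1 + (6*(-4))*0 = 48 - 24*0 = 48 + 0 = 48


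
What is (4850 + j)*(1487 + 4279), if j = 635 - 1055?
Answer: 25543380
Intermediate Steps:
j = -420
(4850 + j)*(1487 + 4279) = (4850 - 420)*(1487 + 4279) = 4430*5766 = 25543380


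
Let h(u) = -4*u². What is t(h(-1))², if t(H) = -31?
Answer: 961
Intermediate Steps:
t(h(-1))² = (-31)² = 961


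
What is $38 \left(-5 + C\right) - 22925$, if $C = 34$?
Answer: $-21823$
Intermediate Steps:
$38 \left(-5 + C\right) - 22925 = 38 \left(-5 + 34\right) - 22925 = 38 \cdot 29 - 22925 = 1102 - 22925 = -21823$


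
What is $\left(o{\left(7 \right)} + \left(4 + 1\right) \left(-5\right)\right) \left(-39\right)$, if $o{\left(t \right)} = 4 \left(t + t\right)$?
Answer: $-1209$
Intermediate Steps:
$o{\left(t \right)} = 8 t$ ($o{\left(t \right)} = 4 \cdot 2 t = 8 t$)
$\left(o{\left(7 \right)} + \left(4 + 1\right) \left(-5\right)\right) \left(-39\right) = \left(8 \cdot 7 + \left(4 + 1\right) \left(-5\right)\right) \left(-39\right) = \left(56 + 5 \left(-5\right)\right) \left(-39\right) = \left(56 - 25\right) \left(-39\right) = 31 \left(-39\right) = -1209$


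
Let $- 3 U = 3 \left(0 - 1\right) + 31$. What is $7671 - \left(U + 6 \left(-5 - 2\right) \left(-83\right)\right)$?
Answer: $\frac{12583}{3} \approx 4194.3$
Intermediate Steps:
$U = - \frac{28}{3}$ ($U = - \frac{3 \left(0 - 1\right) + 31}{3} = - \frac{3 \left(-1\right) + 31}{3} = - \frac{-3 + 31}{3} = \left(- \frac{1}{3}\right) 28 = - \frac{28}{3} \approx -9.3333$)
$7671 - \left(U + 6 \left(-5 - 2\right) \left(-83\right)\right) = 7671 - \left(- \frac{28}{3} + 6 \left(-5 - 2\right) \left(-83\right)\right) = 7671 - \left(- \frac{28}{3} + 6 \left(-7\right) \left(-83\right)\right) = 7671 - \left(- \frac{28}{3} - -3486\right) = 7671 - \left(- \frac{28}{3} + 3486\right) = 7671 - \frac{10430}{3} = \frac{12583}{3}$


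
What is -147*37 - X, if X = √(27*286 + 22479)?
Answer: -5439 - √30201 ≈ -5612.8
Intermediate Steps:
X = √30201 (X = √(7722 + 22479) = √30201 ≈ 173.78)
-147*37 - X = -147*37 - √30201 = -1*5439 - √30201 = -5439 - √30201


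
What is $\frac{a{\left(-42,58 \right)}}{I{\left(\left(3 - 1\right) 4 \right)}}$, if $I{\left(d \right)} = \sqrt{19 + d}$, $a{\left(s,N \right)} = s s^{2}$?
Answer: $- 8232 \sqrt{3} \approx -14258.0$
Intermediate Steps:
$a{\left(s,N \right)} = s^{3}$
$\frac{a{\left(-42,58 \right)}}{I{\left(\left(3 - 1\right) 4 \right)}} = \frac{\left(-42\right)^{3}}{\sqrt{19 + \left(3 - 1\right) 4}} = - \frac{74088}{\sqrt{19 + 2 \cdot 4}} = - \frac{74088}{\sqrt{19 + 8}} = - \frac{74088}{\sqrt{27}} = - \frac{74088}{3 \sqrt{3}} = - 74088 \frac{\sqrt{3}}{9} = - 8232 \sqrt{3}$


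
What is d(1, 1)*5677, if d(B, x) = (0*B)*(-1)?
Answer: 0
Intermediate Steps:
d(B, x) = 0 (d(B, x) = 0*(-1) = 0)
d(1, 1)*5677 = 0*5677 = 0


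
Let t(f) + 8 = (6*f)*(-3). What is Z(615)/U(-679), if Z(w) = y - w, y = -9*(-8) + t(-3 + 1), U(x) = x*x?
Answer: -515/461041 ≈ -0.0011170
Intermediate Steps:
U(x) = x**2
t(f) = -8 - 18*f (t(f) = -8 + (6*f)*(-3) = -8 - 18*f)
y = 100 (y = -9*(-8) + (-8 - 18*(-3 + 1)) = 72 + (-8 - 18*(-2)) = 72 + (-8 + 36) = 72 + 28 = 100)
Z(w) = 100 - w
Z(615)/U(-679) = (100 - 1*615)/((-679)**2) = (100 - 615)/461041 = -515*1/461041 = -515/461041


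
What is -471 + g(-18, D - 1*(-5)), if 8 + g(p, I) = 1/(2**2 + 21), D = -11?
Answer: -11974/25 ≈ -478.96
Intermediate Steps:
g(p, I) = -199/25 (g(p, I) = -8 + 1/(2**2 + 21) = -8 + 1/(4 + 21) = -8 + 1/25 = -199/25)
-471 + g(-18, D - 1*(-5)) = -471 - 199/25 = -11974/25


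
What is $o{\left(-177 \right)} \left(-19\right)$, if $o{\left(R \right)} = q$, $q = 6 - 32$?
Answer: $494$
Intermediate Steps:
$q = -26$ ($q = 6 - 32 = -26$)
$o{\left(R \right)} = -26$
$o{\left(-177 \right)} \left(-19\right) = \left(-26\right) \left(-19\right) = 494$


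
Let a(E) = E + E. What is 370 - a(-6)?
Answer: 382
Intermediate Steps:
a(E) = 2*E
370 - a(-6) = 370 - 2*(-6) = 370 - 1*(-12) = 370 + 12 = 382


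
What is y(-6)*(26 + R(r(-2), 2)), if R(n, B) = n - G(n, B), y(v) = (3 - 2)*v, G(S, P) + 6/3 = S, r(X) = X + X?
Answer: -168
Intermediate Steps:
r(X) = 2*X
G(S, P) = -2 + S
y(v) = v (y(v) = 1*v = v)
R(n, B) = 2 (R(n, B) = n - (-2 + n) = n + (2 - n) = 2)
y(-6)*(26 + R(r(-2), 2)) = -6*(26 + 2) = -6*28 = -168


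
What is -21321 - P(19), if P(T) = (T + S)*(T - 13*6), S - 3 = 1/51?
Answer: -1021114/51 ≈ -20022.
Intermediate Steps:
S = 154/51 (S = 3 + 1/51 = 154/51 ≈ 3.0196)
P(T) = (-78 + T)*(154/51 + T) (P(T) = (T + 154/51)*(T - 13*6) = (154/51 + T)*(T - 78) = (154/51 + T)*(-78 + T) = (-78 + T)*(154/51 + T))
-21321 - P(19) = -21321 - (-4004/17 + 19² - 3824/51*19) = -21321 - (-4004/17 + 361 - 72656/51) = -21321 - 1*(-66257/51) = -21321 + 66257/51 = -1021114/51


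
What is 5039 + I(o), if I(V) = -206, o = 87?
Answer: 4833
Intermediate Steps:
5039 + I(o) = 5039 - 206 = 4833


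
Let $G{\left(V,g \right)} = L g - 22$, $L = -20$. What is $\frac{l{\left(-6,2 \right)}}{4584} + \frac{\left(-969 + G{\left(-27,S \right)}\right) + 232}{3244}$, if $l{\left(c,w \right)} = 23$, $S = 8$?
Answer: $- \frac{1034521}{3717624} \approx -0.27827$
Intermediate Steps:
$G{\left(V,g \right)} = -22 - 20 g$ ($G{\left(V,g \right)} = - 20 g - 22 = -22 - 20 g$)
$\frac{l{\left(-6,2 \right)}}{4584} + \frac{\left(-969 + G{\left(-27,S \right)}\right) + 232}{3244} = \frac{23}{4584} + \frac{\left(-969 - 182\right) + 232}{3244} = 23 \cdot \frac{1}{4584} + \left(\left(-969 - 182\right) + 232\right) \frac{1}{3244} = \frac{23}{4584} + \left(\left(-969 - 182\right) + 232\right) \frac{1}{3244} = \frac{23}{4584} + \left(-1151 + 232\right) \frac{1}{3244} = \frac{23}{4584} - \frac{919}{3244} = - \frac{1034521}{3717624}$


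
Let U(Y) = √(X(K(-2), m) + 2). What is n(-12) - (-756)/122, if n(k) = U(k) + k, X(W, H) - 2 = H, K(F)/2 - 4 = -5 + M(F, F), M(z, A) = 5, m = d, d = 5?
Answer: -171/61 ≈ -2.8033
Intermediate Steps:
m = 5
K(F) = 8 (K(F) = 8 + 2*(-5 + 5) = 8 + 2*0 = 8 + 0 = 8)
X(W, H) = 2 + H
U(Y) = 3 (U(Y) = √((2 + 5) + 2) = √(7 + 2) = √9 = 3)
n(k) = 3 + k
n(-12) - (-756)/122 = (3 - 12) - (-756)/122 = -9 - (-756)/122 = -9 - 28*(-27/122) = -9 + 378/61 = -171/61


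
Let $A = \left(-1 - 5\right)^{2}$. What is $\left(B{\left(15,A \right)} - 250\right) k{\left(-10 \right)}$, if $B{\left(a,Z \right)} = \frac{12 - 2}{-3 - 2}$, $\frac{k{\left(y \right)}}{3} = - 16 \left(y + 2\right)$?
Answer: $-96768$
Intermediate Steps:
$k{\left(y \right)} = -96 - 48 y$ ($k{\left(y \right)} = 3 \left(- 16 \left(y + 2\right)\right) = 3 \left(- 16 \left(2 + y\right)\right) = 3 \left(-32 - 16 y\right) = -96 - 48 y$)
$A = 36$ ($A = \left(-6\right)^{2} = 36$)
$B{\left(a,Z \right)} = -2$ ($B{\left(a,Z \right)} = \frac{10}{-5} = 10 \left(- \frac{1}{5}\right) = -2$)
$\left(B{\left(15,A \right)} - 250\right) k{\left(-10 \right)} = \left(-2 - 250\right) \left(-96 - -480\right) = - 252 \left(-96 + 480\right) = \left(-252\right) 384 = -96768$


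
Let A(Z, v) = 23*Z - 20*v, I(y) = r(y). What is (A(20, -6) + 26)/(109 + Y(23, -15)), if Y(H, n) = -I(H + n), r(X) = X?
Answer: 6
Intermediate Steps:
I(y) = y
Y(H, n) = -H - n (Y(H, n) = -(H + n) = -H - n)
A(Z, v) = -20*v + 23*Z
(A(20, -6) + 26)/(109 + Y(23, -15)) = ((-20*(-6) + 23*20) + 26)/(109 + (-1*23 - 1*(-15))) = ((120 + 460) + 26)/(109 + (-23 + 15)) = (580 + 26)/(109 - 8) = 606/101 = 606*(1/101) = 6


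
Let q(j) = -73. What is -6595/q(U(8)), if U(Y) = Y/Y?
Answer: 6595/73 ≈ 90.342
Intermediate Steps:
U(Y) = 1
-6595/q(U(8)) = -6595/(-73) = -6595*(-1/73) = 6595/73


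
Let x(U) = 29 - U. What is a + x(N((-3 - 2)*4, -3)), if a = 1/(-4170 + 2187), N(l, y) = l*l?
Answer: -735694/1983 ≈ -371.00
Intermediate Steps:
N(l, y) = l**2
a = -1/1983 (a = 1/(-1983) = -1/1983 ≈ -0.00050429)
a + x(N((-3 - 2)*4, -3)) = -1/1983 + (29 - ((-3 - 2)*4)**2) = -1/1983 + (29 - (-5*4)**2) = -1/1983 + (29 - 1*(-20)**2) = -1/1983 + (29 - 1*400) = -1/1983 + (29 - 400) = -1/1983 - 371 = -735694/1983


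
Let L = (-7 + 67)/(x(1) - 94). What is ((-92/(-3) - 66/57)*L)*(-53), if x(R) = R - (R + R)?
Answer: 356584/361 ≈ 987.77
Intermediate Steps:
x(R) = -R (x(R) = R - 2*R = -R)
L = -12/19 (L = (-7 + 67)/(-1*1 - 94) = 60/(-1 - 94) = 60/(-95) = 60*(-1/95) = -12/19 ≈ -0.63158)
((-92/(-3) - 66/57)*L)*(-53) = ((-92/(-3) - 66/57)*(-12/19))*(-53) = ((-92*(-1/3) - 66*1/57)*(-12/19))*(-53) = ((92/3 - 22/19)*(-12/19))*(-53) = ((1682/57)*(-12/19))*(-53) = -6728/361*(-53) = 356584/361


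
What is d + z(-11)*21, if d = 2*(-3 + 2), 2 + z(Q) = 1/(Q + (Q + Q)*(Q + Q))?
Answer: -20791/473 ≈ -43.956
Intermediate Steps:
z(Q) = -2 + 1/(Q + 4*Q²) (z(Q) = -2 + 1/(Q + (Q + Q)*(Q + Q)) = -2 + 1/(Q + (2*Q)*(2*Q)) = -2 + 1/(Q + 4*Q²))
d = -2 (d = 2*(-1) = -2)
d + z(-11)*21 = -2 + ((1 - 8*(-11)² - 2*(-11))/((-11)*(1 + 4*(-11))))*21 = -2 - (1 - 8*121 + 22)/(11*(1 - 44))*21 = -2 - 1/11*(1 - 968 + 22)/(-43)*21 = -2 - 1/11*(-1/43)*(-945)*21 = -2 - 945/473*21 = -2 - 19845/473 = -20791/473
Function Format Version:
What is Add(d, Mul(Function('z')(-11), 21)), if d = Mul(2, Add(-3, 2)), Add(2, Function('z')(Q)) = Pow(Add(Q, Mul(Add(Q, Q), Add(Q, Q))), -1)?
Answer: Rational(-20791, 473) ≈ -43.956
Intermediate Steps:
Function('z')(Q) = Add(-2, Pow(Add(Q, Mul(4, Pow(Q, 2))), -1)) (Function('z')(Q) = Add(-2, Pow(Add(Q, Mul(Add(Q, Q), Add(Q, Q))), -1)) = Add(-2, Pow(Add(Q, Mul(Mul(2, Q), Mul(2, Q))), -1)) = Add(-2, Pow(Add(Q, Mul(4, Pow(Q, 2))), -1)))
d = -2 (d = Mul(2, -1) = -2)
Add(d, Mul(Function('z')(-11), 21)) = Add(-2, Mul(Mul(Pow(-11, -1), Pow(Add(1, Mul(4, -11)), -1), Add(1, Mul(-8, Pow(-11, 2)), Mul(-2, -11))), 21)) = Add(-2, Mul(Mul(Rational(-1, 11), Pow(Add(1, -44), -1), Add(1, Mul(-8, 121), 22)), 21)) = Add(-2, Mul(Mul(Rational(-1, 11), Pow(-43, -1), Add(1, -968, 22)), 21)) = Add(-2, Mul(Mul(Rational(-1, 11), Rational(-1, 43), -945), 21)) = Add(-2, Mul(Rational(-945, 473), 21)) = Add(-2, Rational(-19845, 473)) = Rational(-20791, 473)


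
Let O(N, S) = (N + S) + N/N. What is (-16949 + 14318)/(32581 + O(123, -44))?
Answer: -877/10887 ≈ -0.080555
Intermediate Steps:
O(N, S) = 1 + N + S (O(N, S) = (N + S) + 1 = 1 + N + S)
(-16949 + 14318)/(32581 + O(123, -44)) = (-16949 + 14318)/(32581 + (1 + 123 - 44)) = -2631/(32581 + 80) = -2631/32661 = -2631*1/32661 = -877/10887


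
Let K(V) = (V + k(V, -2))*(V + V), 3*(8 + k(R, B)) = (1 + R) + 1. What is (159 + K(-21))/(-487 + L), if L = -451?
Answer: -1643/938 ≈ -1.7516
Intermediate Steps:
k(R, B) = -22/3 + R/3 (k(R, B) = -8 + ((1 + R) + 1)/3 = -8 + (2 + R)/3 = -8 + (⅔ + R/3) = -22/3 + R/3)
K(V) = 2*V*(-22/3 + 4*V/3) (K(V) = (V + (-22/3 + V/3))*(V + V) = (-22/3 + 4*V/3)*(2*V) = 2*V*(-22/3 + 4*V/3))
(159 + K(-21))/(-487 + L) = (159 + (4/3)*(-21)*(-11 + 2*(-21)))/(-487 - 451) = (159 + (4/3)*(-21)*(-11 - 42))/(-938) = (159 + (4/3)*(-21)*(-53))*(-1/938) = (159 + 1484)*(-1/938) = 1643*(-1/938) = -1643/938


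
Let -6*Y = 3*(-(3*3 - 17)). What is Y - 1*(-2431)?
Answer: 2427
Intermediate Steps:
Y = -4 (Y = -(-(3*3 - 17))/2 = -(-(9 - 17))/2 = -(-1*(-8))/2 = -8/2 = -⅙*24 = -4)
Y - 1*(-2431) = -4 - 1*(-2431) = -4 + 2431 = 2427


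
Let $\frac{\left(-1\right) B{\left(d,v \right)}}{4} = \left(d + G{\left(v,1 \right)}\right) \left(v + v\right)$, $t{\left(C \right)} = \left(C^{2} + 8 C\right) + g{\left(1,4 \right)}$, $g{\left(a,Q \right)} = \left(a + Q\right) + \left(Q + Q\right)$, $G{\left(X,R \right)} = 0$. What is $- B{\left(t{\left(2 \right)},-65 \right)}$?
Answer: $-17160$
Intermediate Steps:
$g{\left(a,Q \right)} = a + 3 Q$ ($g{\left(a,Q \right)} = \left(Q + a\right) + 2 Q = a + 3 Q$)
$t{\left(C \right)} = 13 + C^{2} + 8 C$ ($t{\left(C \right)} = \left(C^{2} + 8 C\right) + \left(1 + 3 \cdot 4\right) = \left(C^{2} + 8 C\right) + \left(1 + 12\right) = \left(C^{2} + 8 C\right) + 13 = 13 + C^{2} + 8 C$)
$B{\left(d,v \right)} = - 8 d v$ ($B{\left(d,v \right)} = - 4 \left(d + 0\right) \left(v + v\right) = - 4 d 2 v = - 4 \cdot 2 d v = - 8 d v$)
$- B{\left(t{\left(2 \right)},-65 \right)} = - \left(-8\right) \left(13 + 2^{2} + 8 \cdot 2\right) \left(-65\right) = - \left(-8\right) \left(13 + 4 + 16\right) \left(-65\right) = - \left(-8\right) 33 \left(-65\right) = \left(-1\right) 17160 = -17160$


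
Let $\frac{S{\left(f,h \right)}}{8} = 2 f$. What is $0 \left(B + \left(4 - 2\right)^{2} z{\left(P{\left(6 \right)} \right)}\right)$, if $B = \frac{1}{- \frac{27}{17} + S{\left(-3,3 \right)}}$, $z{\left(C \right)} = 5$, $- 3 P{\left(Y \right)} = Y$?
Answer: $0$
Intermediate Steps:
$P{\left(Y \right)} = - \frac{Y}{3}$
$S{\left(f,h \right)} = 16 f$ ($S{\left(f,h \right)} = 8 \cdot 2 f = 16 f$)
$B = - \frac{17}{843}$ ($B = \frac{1}{- \frac{27}{17} + 16 \left(-3\right)} = \frac{1}{\left(-27\right) \frac{1}{17} - 48} = \frac{1}{- \frac{27}{17} - 48} = \frac{1}{- \frac{843}{17}} = - \frac{17}{843} \approx -0.020166$)
$0 \left(B + \left(4 - 2\right)^{2} z{\left(P{\left(6 \right)} \right)}\right) = 0 \left(- \frac{17}{843} + \left(4 - 2\right)^{2} \cdot 5\right) = 0 \left(- \frac{17}{843} + 2^{2} \cdot 5\right) = 0 \left(- \frac{17}{843} + 4 \cdot 5\right) = 0 \left(- \frac{17}{843} + 20\right) = 0 \cdot \frac{16843}{843} = 0$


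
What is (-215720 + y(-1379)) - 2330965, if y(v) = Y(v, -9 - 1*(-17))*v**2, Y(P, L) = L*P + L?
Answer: -20966237069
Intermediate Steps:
Y(P, L) = L + L*P
y(v) = v**2*(8 + 8*v) (y(v) = ((-9 - 1*(-17))*(1 + v))*v**2 = ((-9 + 17)*(1 + v))*v**2 = (8*(1 + v))*v**2 = (8 + 8*v)*v**2 = v**2*(8 + 8*v))
(-215720 + y(-1379)) - 2330965 = (-215720 + 8*(-1379)**2*(1 - 1379)) - 2330965 = (-215720 + 8*1901641*(-1378)) - 2330965 = (-215720 - 20963690384) - 2330965 = -20963906104 - 2330965 = -20966237069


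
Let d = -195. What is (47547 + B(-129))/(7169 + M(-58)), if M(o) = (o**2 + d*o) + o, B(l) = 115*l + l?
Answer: 32583/21785 ≈ 1.4957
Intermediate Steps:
B(l) = 116*l
M(o) = o**2 - 194*o (M(o) = (o**2 - 195*o) + o = o**2 - 194*o)
(47547 + B(-129))/(7169 + M(-58)) = (47547 + 116*(-129))/(7169 - 58*(-194 - 58)) = (47547 - 14964)/(7169 - 58*(-252)) = 32583/(7169 + 14616) = 32583/21785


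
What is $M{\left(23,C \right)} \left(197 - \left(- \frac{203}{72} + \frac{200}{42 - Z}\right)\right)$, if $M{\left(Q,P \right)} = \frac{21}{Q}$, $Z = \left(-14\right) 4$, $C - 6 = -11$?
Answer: $\frac{697763}{3864} \approx 180.58$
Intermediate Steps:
$C = -5$ ($C = 6 - 11 = -5$)
$Z = -56$
$M{\left(23,C \right)} \left(197 - \left(- \frac{203}{72} + \frac{200}{42 - Z}\right)\right) = \frac{21}{23} \left(197 - \left(- \frac{203}{72} + \frac{200}{42 - -56}\right)\right) = 21 \cdot \frac{1}{23} \left(197 - \left(- \frac{203}{72} + \frac{200}{42 + 56}\right)\right) = \frac{21 \left(197 + \left(\frac{203}{72} - \frac{200}{98}\right)\right)}{23} = \frac{21 \left(197 + \left(\frac{203}{72} - \frac{100}{49}\right)\right)}{23} = \frac{21 \left(197 + \frac{2747}{3528}\right)}{23} = \frac{21}{23} \cdot \frac{697763}{3528} = \frac{697763}{3864}$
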